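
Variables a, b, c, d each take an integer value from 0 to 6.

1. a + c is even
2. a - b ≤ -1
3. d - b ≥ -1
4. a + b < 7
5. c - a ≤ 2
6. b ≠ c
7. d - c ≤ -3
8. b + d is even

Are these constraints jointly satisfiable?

Unsatisfiable

Constraints 2, 3, 5, and 7 give c − d ≥ 3, d − b ≥ -1, b − a ≥ 1, a − c ≥ -2.
Adding all 4 inequalities: the left sides telescope to 0, and the right sides sum to 3 + (-1) + 1 + (-2) = 1. So 0 ≥ 1, which is false.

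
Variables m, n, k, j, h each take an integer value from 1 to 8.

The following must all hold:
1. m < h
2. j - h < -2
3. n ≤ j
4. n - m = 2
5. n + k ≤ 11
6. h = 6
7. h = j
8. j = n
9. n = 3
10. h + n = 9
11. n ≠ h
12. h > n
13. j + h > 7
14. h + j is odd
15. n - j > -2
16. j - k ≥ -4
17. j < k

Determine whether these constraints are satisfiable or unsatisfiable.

Unsatisfiable

Constraint 6 fixes h = 6 and constraint 9 fixes n = 3. Constraints 7 and 8 give h = j = n, so h = n. But 6 ≠ 3 — contradiction.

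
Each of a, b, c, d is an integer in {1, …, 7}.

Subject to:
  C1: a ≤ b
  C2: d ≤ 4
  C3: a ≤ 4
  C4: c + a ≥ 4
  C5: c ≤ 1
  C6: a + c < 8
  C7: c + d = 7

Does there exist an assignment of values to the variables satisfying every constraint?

Unsatisfiable

From constraint 5: c ≤ 1. From constraint 2: d ≤ 4. Hence c + d ≤ 5. But constraint 7 requires c + d = 7, and 7 > 5. Contradiction.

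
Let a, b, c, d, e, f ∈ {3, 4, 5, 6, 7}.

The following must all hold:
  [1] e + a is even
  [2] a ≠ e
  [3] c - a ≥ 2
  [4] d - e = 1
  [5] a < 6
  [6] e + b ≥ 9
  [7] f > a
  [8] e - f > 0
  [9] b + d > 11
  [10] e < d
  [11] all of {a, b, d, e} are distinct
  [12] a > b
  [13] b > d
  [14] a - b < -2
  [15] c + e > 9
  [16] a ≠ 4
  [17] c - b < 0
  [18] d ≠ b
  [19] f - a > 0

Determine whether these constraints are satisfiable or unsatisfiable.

Constraints 8, 10, 12, 13, and 19 give e < d, d < b, b < a, a < f, f < e. Chaining: e < d < b < a < f < e, which forces e < e — impossible.

Unsatisfiable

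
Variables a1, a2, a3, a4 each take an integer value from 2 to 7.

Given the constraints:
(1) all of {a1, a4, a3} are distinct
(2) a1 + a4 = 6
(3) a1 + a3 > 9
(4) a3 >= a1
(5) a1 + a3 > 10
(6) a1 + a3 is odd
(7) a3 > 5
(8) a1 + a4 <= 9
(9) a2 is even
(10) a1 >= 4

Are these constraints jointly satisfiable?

Try a1 = 4, a2 = 4, a3 = 7, a4 = 2.
Check constraint 2: a1 + a4 = 6; constraint 3: a1 + a3 = 11; constraint 5: a1 + a3 = 11. The remaining constraints are straightforward to verify.

Satisfiable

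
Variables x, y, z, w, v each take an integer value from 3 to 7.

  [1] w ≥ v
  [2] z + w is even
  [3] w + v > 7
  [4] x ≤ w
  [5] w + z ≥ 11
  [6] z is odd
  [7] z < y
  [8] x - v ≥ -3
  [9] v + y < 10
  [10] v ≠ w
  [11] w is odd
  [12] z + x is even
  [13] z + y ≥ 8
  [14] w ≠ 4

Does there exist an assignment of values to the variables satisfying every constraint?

Satisfiable

Setting (x, y, z, w, v) = (3, 6, 5, 7, 3) satisfies everything: constraint 3: w + v = 10; constraint 5: w + z = 12; constraint 8: x - v = 0, and the others follow.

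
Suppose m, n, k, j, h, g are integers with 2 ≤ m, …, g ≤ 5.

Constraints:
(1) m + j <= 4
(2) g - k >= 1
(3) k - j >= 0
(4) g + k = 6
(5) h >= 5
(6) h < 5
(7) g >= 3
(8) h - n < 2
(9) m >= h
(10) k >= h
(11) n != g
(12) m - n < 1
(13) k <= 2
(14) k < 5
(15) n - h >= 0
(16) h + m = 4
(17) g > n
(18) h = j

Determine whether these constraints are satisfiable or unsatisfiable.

From constraints 5 and 10: k ≥ h and h ≥ 5, so k ≥ 5. From constraint 14: k ≤ 4. But 4 < 5, so no value of k works.

Unsatisfiable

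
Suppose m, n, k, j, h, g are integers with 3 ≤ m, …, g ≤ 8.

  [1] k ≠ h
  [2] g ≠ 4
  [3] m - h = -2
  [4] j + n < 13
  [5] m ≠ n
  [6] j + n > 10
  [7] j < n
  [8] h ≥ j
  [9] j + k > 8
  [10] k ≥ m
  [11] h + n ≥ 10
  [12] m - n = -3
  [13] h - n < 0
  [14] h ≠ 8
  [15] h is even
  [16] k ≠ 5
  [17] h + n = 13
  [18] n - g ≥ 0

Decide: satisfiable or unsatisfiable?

Satisfiable

Try m = 4, n = 7, k = 7, j = 4, h = 6, g = 6.
Check constraint 3: m - h = -2; constraint 4: j + n = 11. The remaining constraints are straightforward to verify.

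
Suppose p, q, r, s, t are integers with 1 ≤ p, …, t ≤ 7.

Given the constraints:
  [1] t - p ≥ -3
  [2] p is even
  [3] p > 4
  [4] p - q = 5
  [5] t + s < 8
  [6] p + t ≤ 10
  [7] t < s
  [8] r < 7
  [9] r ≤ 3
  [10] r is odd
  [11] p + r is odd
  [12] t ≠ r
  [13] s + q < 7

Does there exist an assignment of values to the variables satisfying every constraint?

One satisfying assignment is p = 6, q = 1, r = 1, s = 4, t = 3.
For the less obvious constraints — constraint 1: t - p = -3; constraint 4: p - q = 5; constraint 5: t + s = 7 — and the others hold by inspection.

Satisfiable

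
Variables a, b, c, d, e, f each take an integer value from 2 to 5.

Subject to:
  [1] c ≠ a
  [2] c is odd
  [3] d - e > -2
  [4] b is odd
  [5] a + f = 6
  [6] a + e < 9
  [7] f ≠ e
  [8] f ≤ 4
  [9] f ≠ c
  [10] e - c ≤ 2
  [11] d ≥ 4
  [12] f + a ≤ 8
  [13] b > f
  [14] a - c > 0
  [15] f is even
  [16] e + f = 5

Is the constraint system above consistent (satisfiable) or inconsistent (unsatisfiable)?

Satisfiable

Take a = 4, b = 3, c = 3, d = 4, e = 3, f = 2. Then constraint 3: d - e = 1; constraint 5: a + f = 6, and every other listed constraint is also met.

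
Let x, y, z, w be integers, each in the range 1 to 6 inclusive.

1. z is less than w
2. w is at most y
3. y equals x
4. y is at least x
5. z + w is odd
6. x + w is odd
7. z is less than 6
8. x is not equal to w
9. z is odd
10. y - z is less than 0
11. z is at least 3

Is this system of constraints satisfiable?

Constraints 1, 2, and 10 give w ≤ y, y < z, z < w. Chaining: w ≤ y < z < w, which forces w < w — impossible.

Unsatisfiable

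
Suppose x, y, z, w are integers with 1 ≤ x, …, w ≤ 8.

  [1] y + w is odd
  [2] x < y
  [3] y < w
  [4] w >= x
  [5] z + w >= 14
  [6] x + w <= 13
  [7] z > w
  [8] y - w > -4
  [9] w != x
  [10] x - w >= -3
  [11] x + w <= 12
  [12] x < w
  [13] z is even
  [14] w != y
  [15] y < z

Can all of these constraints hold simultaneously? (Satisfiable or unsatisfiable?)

Satisfiable

Setting (x, y, z, w) = (4, 5, 8, 6) satisfies everything: constraint 5: z + w = 14; constraint 6: x + w = 10; constraint 8: y - w = -1, and the others follow.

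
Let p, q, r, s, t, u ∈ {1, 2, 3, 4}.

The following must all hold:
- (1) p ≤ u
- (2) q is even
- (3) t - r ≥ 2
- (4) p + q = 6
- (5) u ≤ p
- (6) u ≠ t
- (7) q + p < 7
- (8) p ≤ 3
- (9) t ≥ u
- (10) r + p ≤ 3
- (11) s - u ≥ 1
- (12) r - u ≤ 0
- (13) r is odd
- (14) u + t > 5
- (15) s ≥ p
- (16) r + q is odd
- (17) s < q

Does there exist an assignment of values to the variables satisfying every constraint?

Satisfiable

Try p = 2, q = 4, r = 1, s = 3, t = 4, u = 2.
Check constraint 3: t - r = 3; constraint 4: p + q = 6; constraint 7: q + p = 6. The remaining constraints are straightforward to verify.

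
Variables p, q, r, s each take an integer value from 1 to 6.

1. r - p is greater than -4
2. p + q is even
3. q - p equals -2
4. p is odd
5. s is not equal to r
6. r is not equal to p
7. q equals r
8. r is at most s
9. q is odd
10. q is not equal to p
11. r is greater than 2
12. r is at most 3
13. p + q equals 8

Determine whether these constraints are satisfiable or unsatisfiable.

Take p = 5, q = 3, r = 3, s = 4. Then constraint 1: r - p = -2; constraint 3: q - p = -2; constraint 13: p + q = 8, and every other listed constraint is also met.

Satisfiable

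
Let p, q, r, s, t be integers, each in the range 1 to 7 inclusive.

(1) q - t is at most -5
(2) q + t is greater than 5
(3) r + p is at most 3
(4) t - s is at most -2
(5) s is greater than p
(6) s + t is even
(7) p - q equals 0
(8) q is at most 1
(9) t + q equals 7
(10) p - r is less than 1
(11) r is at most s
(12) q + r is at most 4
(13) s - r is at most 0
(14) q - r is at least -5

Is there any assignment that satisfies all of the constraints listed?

Unsatisfiable

Constraints 1, 4, 13, and 14 give q − r ≥ -5, r − s ≥ 0, s − t ≥ 2, t − q ≥ 5.
Adding all 4 inequalities: the left sides telescope to 0, and the right sides sum to (-5) + 0 + 2 + 5 = 2. So 0 ≥ 2, which is false.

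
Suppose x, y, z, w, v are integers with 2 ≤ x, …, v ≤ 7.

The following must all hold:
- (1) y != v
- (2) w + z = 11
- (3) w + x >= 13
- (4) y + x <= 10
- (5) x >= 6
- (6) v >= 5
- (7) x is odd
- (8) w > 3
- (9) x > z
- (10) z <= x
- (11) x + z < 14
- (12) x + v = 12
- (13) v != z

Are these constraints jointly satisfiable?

Take x = 7, y = 3, z = 4, w = 7, v = 5. Then constraint 2: w + z = 11; constraint 3: w + x = 14, and every other listed constraint is also met.

Satisfiable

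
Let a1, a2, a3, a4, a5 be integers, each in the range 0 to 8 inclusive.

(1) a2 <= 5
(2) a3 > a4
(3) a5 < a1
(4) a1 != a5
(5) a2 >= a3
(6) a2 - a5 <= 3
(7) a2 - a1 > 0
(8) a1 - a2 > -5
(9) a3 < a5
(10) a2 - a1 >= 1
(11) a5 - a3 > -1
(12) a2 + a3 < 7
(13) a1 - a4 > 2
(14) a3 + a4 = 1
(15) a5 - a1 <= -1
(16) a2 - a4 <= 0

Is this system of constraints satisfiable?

Unsatisfiable

Constraints 2, 3, 7, 9, and 16 give a3 < a5, a5 < a1, a1 < a2, a2 ≤ a4, a4 < a3. Chaining: a3 < a5 < a1 < a2 ≤ a4 < a3, which forces a3 < a3 — impossible.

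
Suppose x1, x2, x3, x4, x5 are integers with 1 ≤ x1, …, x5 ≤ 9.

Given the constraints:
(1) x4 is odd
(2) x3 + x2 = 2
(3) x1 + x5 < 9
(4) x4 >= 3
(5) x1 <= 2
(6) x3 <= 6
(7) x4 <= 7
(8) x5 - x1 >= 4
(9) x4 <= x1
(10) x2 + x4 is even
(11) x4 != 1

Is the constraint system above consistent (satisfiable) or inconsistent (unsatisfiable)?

From constraint 4: x4 ≥ 3. From constraints 5 and 9: x4 ≤ x1 and x1 ≤ 2, so x4 ≤ 2. But 2 < 3, so no value of x4 works.

Unsatisfiable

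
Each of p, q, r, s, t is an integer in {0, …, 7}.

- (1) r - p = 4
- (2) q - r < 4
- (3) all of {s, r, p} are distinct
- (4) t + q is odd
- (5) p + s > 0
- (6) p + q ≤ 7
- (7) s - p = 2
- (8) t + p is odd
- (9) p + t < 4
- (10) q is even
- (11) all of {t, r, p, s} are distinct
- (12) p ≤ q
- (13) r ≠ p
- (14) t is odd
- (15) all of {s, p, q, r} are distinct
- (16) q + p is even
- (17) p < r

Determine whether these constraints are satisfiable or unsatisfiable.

Satisfiable

Setting (p, q, r, s, t) = (0, 6, 4, 2, 1) satisfies everything: constraint 1: r - p = 4; constraint 2: q - r = 2, and the others follow.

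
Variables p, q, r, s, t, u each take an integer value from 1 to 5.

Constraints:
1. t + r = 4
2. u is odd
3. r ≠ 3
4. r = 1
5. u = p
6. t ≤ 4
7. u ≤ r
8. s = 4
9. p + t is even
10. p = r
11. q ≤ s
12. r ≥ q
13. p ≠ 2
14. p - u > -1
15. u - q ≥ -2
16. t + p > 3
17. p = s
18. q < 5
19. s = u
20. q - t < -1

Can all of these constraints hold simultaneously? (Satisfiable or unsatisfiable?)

Constraint 8 fixes s = 4 and constraint 4 fixes r = 1. Constraints 5, 10, and 19 give s = u = p = r, so s = r. But 4 ≠ 1 — contradiction.

Unsatisfiable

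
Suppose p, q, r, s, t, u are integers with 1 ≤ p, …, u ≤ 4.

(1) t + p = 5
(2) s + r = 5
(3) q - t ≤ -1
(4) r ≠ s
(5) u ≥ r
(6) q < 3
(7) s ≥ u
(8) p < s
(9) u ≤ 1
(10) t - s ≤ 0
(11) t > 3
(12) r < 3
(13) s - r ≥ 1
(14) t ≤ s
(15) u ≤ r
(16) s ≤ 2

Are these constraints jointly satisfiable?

Unsatisfiable

From constraint 16: s ≤ 2. From constraints 5 and 9: r ≤ u ≤ 1. Hence s + r ≤ 3. But constraint 2 requires s + r = 5, and 5 > 3. Contradiction.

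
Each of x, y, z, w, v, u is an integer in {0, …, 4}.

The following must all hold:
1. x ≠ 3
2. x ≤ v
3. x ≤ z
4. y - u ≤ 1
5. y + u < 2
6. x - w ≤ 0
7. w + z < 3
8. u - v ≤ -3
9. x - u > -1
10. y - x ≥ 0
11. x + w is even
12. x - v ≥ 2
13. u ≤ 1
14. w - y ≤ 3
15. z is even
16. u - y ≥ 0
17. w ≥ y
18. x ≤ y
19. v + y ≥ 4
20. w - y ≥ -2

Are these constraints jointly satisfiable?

Constraints 6, 8, 12, 14, and 16 give y − w ≥ -3, w − x ≥ 0, x − v ≥ 2, v − u ≥ 3, u − y ≥ 0.
Adding all 5 inequalities: the left sides telescope to 0, and the right sides sum to (-3) + 0 + 2 + 3 + 0 = 2. So 0 ≥ 2, which is false.

Unsatisfiable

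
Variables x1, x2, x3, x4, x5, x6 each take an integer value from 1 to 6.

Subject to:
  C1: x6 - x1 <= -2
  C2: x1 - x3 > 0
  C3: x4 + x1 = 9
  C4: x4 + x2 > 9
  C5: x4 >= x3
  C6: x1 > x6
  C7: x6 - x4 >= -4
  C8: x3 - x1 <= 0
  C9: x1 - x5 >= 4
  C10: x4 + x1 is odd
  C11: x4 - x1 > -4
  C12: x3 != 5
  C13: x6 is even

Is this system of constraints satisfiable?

Take x1 = 5, x2 = 6, x3 = 4, x4 = 4, x5 = 1, x6 = 2. Then constraint 1: x6 - x1 = -3; constraint 2: x1 - x3 = 1; constraint 3: x4 + x1 = 9, and every other listed constraint is also met.

Satisfiable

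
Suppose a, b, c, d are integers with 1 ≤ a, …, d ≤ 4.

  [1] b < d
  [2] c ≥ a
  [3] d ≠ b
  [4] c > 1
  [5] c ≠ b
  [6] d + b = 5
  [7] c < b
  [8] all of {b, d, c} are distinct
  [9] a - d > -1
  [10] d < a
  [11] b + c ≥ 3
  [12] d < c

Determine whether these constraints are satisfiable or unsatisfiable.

Unsatisfiable

Constraints 1, 7, and 12 give b < d, d < c, c < b. Chaining: b < d < c < b, which forces b < b — impossible.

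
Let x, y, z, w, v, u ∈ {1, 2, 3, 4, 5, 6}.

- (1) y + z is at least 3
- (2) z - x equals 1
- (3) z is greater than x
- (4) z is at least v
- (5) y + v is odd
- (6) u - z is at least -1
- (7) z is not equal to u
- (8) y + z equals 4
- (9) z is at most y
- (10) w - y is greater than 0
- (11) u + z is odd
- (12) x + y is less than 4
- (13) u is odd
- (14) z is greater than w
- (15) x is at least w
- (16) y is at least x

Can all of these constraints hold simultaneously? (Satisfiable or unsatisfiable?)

Unsatisfiable

Constraints 3, 9, 10, and 15 give z ≤ y, y < w, w ≤ x, x < z. Chaining: z ≤ y < w ≤ x < z, which forces z < z — impossible.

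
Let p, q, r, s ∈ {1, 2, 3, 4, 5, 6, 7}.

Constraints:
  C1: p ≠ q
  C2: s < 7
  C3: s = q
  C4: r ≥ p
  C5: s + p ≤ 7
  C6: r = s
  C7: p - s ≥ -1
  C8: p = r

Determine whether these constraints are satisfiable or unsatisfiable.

Unsatisfiable

From constraints 3, 6, and 8, p = r = s = q, so p = q. But constraint 1 says p ≠ q. Contradiction.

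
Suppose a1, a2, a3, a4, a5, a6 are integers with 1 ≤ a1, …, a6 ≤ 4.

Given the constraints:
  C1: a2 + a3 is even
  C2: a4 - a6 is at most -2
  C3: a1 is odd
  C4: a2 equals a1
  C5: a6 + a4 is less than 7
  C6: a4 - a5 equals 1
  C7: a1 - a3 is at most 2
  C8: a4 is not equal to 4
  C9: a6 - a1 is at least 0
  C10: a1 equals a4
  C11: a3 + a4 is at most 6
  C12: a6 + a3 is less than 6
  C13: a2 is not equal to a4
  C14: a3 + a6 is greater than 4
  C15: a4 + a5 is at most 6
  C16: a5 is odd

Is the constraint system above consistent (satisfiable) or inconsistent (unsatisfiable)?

Unsatisfiable

From constraints 4 and 10, a2 = a1 = a4, so a2 = a4. But constraint 13 says a2 ≠ a4. Contradiction.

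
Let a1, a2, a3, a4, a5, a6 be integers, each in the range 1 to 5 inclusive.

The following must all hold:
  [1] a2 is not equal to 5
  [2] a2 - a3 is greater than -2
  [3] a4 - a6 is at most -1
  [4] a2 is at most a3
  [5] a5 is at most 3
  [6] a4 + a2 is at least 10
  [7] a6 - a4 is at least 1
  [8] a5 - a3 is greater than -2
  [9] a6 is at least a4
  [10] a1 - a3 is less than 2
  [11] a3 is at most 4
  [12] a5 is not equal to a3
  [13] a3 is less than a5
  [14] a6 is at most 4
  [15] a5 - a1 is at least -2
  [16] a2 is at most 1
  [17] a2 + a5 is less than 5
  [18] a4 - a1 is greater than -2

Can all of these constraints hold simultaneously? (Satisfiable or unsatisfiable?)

From constraints 9 and 14: a4 ≤ a6 ≤ 4. From constraints 4 and 11: a2 ≤ a3 ≤ 4. Hence a4 + a2 ≤ 8. But constraint 6 requires a4 + a2 ≥ 10, and 10 > 8. Contradiction.

Unsatisfiable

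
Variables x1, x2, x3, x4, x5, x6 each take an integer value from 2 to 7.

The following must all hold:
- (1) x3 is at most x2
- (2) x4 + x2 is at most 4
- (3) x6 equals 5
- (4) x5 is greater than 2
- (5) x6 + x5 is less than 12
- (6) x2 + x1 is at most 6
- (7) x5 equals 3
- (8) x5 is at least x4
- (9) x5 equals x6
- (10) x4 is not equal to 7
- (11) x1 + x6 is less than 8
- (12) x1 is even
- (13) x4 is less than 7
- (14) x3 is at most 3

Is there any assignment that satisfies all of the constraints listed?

Unsatisfiable

Constraint 7 fixes x5 = 3 and constraint 3 fixes x6 = 5, but constraint 9 requires x5 = x6. Since 3 ≠ 5, contradiction.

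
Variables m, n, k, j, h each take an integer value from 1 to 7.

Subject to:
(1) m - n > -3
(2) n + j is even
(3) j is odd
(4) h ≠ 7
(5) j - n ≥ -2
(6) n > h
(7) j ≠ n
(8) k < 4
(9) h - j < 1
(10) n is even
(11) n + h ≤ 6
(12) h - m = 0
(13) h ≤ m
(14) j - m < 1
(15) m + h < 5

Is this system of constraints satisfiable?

Constraint 10 makes n even and constraint 3 makes j odd, so n + j must be odd. Constraint 2 says n + j is even — contradiction.

Unsatisfiable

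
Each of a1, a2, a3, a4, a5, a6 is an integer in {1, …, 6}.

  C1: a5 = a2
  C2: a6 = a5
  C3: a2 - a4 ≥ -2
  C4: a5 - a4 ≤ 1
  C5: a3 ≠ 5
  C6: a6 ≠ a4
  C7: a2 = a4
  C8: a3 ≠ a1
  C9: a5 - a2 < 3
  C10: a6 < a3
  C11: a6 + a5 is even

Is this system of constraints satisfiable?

From constraints 1, 2, and 7, a6 = a5 = a2 = a4, so a6 = a4. But constraint 6 says a6 ≠ a4. Contradiction.

Unsatisfiable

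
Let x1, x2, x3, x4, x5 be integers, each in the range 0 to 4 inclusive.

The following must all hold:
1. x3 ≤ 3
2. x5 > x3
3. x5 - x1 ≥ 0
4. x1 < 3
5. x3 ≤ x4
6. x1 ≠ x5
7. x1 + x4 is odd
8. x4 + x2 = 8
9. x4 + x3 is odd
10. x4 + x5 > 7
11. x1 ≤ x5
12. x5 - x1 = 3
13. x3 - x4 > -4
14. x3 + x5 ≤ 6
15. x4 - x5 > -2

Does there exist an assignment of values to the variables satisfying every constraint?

Satisfiable

Try x1 = 1, x2 = 4, x3 = 1, x4 = 4, x5 = 4.
Check constraint 3: x5 - x1 = 3; constraint 8: x4 + x2 = 8; constraint 10: x4 + x5 = 8. The remaining constraints are straightforward to verify.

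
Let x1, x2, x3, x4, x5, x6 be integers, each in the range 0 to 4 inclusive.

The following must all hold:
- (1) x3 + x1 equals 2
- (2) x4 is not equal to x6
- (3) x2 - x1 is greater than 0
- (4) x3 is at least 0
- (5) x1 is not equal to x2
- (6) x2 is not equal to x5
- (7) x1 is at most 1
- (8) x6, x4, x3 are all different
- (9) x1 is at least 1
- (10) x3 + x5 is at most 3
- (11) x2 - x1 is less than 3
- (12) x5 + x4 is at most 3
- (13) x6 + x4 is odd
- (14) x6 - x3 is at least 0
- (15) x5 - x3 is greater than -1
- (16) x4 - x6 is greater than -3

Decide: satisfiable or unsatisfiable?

Satisfiable

Try x1 = 1, x2 = 2, x3 = 1, x4 = 2, x5 = 1, x6 = 3.
Check constraint 1: x3 + x1 = 2; constraint 3: x2 - x1 = 1. The remaining constraints are straightforward to verify.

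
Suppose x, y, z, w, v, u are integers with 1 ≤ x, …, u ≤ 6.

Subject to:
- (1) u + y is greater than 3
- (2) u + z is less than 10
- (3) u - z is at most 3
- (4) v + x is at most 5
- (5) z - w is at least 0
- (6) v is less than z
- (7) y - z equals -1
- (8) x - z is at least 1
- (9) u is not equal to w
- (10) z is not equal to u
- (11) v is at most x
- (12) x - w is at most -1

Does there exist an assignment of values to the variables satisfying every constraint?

Constraints 5, 8, and 12 give z − w ≥ 0, w − x ≥ 1, x − z ≥ 1.
Adding all 3 inequalities: the left sides telescope to 0, and the right sides sum to 0 + 1 + 1 = 2. So 0 ≥ 2, which is false.

Unsatisfiable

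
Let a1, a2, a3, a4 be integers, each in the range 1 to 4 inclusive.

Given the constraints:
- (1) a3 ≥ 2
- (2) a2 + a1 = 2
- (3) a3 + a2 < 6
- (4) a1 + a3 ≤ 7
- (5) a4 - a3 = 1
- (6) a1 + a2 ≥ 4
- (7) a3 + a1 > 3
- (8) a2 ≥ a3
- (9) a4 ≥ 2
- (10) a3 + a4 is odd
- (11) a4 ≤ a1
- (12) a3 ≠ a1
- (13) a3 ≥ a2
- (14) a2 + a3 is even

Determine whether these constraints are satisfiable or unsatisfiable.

Unsatisfiable

From constraints 1 and 8: a2 ≥ a3 ≥ 2. From constraints 9 and 11: a1 ≥ a4 ≥ 2. Hence a2 + a1 ≥ 4. But constraint 2 requires a2 + a1 = 2, and 2 < 4. Contradiction.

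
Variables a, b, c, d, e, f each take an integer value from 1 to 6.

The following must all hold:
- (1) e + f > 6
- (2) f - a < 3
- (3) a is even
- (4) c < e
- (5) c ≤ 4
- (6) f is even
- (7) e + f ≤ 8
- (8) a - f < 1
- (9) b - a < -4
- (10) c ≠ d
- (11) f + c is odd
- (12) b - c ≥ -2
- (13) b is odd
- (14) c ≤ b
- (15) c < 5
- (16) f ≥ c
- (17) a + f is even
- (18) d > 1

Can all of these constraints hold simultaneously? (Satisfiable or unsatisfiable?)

Satisfiable

One satisfying assignment is a = 6, b = 1, c = 1, d = 6, e = 2, f = 6.
For the less obvious constraints — constraint 1: e + f = 8; constraint 2: f - a = 0; constraint 7: e + f = 8 — and the others hold by inspection.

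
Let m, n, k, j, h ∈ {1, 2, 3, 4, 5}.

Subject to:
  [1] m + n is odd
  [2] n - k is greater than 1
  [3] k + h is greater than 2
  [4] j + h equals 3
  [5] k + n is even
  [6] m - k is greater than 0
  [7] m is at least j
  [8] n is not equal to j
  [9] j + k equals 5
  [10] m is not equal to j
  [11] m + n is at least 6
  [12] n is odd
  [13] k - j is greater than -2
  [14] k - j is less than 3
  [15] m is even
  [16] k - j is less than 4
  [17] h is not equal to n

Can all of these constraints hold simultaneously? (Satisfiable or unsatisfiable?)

Satisfiable

Take m = 4, n = 5, k = 3, j = 2, h = 1. Then constraint 2: n - k = 2; constraint 3: k + h = 4; constraint 4: j + h = 3, and every other listed constraint is also met.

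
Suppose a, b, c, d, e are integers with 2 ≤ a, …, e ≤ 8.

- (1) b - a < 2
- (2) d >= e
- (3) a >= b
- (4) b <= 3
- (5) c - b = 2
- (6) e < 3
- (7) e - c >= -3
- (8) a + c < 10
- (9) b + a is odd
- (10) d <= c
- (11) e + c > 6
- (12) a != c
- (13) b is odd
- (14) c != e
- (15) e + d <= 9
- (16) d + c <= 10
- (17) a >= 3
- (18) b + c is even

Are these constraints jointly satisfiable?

Satisfiable

Setting (a, b, c, d, e) = (4, 3, 5, 5, 2) satisfies everything: constraint 1: b - a = -1; constraint 5: c - b = 2; constraint 7: e - c = -3, and the others follow.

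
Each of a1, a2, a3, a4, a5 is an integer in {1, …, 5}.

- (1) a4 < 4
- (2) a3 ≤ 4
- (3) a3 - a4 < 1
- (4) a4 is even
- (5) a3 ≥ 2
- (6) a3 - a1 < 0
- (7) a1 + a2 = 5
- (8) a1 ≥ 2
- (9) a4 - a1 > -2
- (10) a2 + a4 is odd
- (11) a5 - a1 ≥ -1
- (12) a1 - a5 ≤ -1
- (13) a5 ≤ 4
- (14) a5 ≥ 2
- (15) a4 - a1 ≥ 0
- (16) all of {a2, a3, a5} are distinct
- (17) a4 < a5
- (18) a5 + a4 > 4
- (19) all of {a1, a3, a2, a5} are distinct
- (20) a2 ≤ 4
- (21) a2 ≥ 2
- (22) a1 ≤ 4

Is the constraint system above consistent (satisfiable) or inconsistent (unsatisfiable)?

Unsatisfiable

Constraints 2, 5, 8, 13, 14, 20, 21, and 22 confine each of a1, a3, a2, a5 to the 3 values {2, …, 4}.
Constraint 19 requires all 4 of them to be distinct, but only 3 values are available — impossible by the pigeonhole principle.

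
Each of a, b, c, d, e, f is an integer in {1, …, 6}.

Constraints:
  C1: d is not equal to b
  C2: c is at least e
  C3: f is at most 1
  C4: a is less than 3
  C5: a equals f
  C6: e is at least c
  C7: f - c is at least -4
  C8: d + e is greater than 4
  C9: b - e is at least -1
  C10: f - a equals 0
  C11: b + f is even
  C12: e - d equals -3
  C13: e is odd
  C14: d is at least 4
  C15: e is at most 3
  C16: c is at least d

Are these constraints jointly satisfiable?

From constraints 14 and 16: c ≥ d and d ≥ 4, so c ≥ 4. From constraints 6 and 15: c ≤ e and e ≤ 3, so c ≤ 3. But 3 < 4, so no value of c works.

Unsatisfiable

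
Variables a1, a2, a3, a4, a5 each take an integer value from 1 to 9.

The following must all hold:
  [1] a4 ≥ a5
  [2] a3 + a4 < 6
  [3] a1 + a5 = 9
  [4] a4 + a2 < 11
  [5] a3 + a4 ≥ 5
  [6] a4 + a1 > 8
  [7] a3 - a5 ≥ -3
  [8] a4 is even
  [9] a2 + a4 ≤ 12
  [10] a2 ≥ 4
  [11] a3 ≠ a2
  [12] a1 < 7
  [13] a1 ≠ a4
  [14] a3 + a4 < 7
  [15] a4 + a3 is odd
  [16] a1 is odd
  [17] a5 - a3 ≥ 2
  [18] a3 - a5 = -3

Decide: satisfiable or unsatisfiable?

Try a1 = 5, a2 = 5, a3 = 1, a4 = 4, a5 = 4.
Check constraint 2: a3 + a4 = 5; constraint 3: a1 + a5 = 9; constraint 4: a4 + a2 = 9. The remaining constraints are straightforward to verify.

Satisfiable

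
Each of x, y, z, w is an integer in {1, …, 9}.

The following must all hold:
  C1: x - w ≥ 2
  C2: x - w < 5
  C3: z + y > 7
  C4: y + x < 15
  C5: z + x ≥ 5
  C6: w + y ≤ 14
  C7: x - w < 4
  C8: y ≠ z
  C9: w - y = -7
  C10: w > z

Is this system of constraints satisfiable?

Satisfiable

Take x = 5, y = 9, z = 1, w = 2. Then constraint 1: x - w = 3; constraint 2: x - w = 3, and every other listed constraint is also met.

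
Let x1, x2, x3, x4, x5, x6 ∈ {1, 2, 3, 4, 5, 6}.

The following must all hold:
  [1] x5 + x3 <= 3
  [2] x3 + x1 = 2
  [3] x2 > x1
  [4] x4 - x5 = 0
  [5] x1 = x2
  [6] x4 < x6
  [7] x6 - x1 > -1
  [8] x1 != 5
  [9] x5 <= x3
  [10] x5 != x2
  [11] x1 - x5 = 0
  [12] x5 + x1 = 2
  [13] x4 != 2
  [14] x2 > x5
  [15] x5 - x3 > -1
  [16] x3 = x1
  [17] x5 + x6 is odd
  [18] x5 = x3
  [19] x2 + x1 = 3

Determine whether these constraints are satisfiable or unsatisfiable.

Unsatisfiable

From constraints 5, 16, and 18, x5 = x3 = x1 = x2, so x5 = x2. But constraint 10 says x5 ≠ x2. Contradiction.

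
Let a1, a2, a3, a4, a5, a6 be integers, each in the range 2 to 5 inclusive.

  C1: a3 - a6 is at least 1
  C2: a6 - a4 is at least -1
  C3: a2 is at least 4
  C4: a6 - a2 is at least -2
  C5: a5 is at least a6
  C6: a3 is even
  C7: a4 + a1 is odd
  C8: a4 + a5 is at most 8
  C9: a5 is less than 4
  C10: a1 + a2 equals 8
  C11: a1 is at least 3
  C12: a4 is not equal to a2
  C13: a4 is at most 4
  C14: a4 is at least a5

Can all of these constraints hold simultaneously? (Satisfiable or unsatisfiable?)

Satisfiable

Take a1 = 4, a2 = 4, a3 = 4, a4 = 3, a5 = 3, a6 = 3. Then constraint 1: a3 - a6 = 1; constraint 2: a6 - a4 = 0, and every other listed constraint is also met.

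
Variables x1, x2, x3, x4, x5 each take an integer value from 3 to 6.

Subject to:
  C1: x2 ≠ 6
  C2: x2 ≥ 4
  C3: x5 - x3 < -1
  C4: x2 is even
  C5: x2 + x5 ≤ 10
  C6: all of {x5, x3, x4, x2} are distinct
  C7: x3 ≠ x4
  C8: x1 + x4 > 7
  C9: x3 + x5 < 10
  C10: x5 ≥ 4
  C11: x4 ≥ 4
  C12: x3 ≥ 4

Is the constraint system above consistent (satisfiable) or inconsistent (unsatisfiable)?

Constraints 2, 10, 11, and 12 confine each of x5, x3, x4, x2 to the 3 values {4, …, 6} (the domain already gives each ≤ 6).
Constraint 6 requires all 4 of them to be distinct, but only 3 values are available — impossible by the pigeonhole principle.

Unsatisfiable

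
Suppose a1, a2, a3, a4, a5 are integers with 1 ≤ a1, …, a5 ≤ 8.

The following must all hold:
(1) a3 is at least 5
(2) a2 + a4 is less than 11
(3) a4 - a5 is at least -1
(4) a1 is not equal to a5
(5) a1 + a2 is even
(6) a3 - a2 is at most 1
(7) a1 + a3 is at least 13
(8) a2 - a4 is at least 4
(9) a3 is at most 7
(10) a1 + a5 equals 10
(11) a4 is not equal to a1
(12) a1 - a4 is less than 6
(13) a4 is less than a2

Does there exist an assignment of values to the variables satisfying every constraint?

Satisfiable

Setting (a1, a2, a3, a4, a5) = (7, 7, 7, 3, 3) satisfies everything: constraint 2: a2 + a4 = 10; constraint 3: a4 - a5 = 0, and the others follow.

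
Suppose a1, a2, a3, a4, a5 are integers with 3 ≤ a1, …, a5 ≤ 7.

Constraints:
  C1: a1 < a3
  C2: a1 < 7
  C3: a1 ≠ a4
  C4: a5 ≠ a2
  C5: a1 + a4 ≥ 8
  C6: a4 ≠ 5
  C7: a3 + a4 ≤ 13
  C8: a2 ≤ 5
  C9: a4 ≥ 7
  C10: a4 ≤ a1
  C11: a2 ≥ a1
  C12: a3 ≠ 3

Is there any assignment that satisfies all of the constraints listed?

From constraints 9 and 10: a1 ≥ a4 and a4 ≥ 7, so a1 ≥ 7. From constraints 8 and 11: a1 ≤ a2 and a2 ≤ 5, so a1 ≤ 5. But 5 < 7, so no value of a1 works.

Unsatisfiable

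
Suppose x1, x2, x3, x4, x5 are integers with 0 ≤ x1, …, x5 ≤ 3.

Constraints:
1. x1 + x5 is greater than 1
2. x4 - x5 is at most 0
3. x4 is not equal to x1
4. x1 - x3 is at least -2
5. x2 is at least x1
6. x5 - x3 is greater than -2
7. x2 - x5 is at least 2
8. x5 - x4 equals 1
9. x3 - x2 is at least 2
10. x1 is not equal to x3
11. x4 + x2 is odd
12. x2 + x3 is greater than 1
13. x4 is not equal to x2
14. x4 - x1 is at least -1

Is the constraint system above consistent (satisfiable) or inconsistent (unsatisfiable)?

Unsatisfiable

Constraints 2, 4, 7, 9, and 14 give x4 − x1 ≥ -1, x1 − x3 ≥ -2, x3 − x2 ≥ 2, x2 − x5 ≥ 2, x5 − x4 ≥ 0.
Adding all 5 inequalities: the left sides telescope to 0, and the right sides sum to (-1) + (-2) + 2 + 2 + 0 = 1. So 0 ≥ 1, which is false.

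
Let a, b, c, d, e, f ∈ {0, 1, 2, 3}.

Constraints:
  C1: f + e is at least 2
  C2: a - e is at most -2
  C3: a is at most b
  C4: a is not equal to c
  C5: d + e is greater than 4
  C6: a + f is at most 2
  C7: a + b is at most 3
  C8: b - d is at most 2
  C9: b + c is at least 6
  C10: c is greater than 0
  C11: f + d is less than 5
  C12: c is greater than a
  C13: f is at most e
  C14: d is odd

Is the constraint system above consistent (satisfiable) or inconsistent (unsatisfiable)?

Try a = 0, b = 3, c = 3, d = 3, e = 2, f = 1.
Check constraint 1: f + e = 3; constraint 2: a - e = -2; constraint 5: d + e = 5. The remaining constraints are straightforward to verify.

Satisfiable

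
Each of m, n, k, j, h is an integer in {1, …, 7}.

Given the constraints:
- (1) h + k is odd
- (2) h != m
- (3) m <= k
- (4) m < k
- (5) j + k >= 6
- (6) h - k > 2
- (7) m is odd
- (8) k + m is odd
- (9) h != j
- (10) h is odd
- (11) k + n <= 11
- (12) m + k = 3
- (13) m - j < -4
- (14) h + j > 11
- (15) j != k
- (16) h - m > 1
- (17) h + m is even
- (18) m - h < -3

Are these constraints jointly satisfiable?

Satisfiable

One satisfying assignment is m = 1, n = 7, k = 2, j = 7, h = 5.
For the less obvious constraints — constraint 5: j + k = 9; constraint 6: h - k = 3 — and the others hold by inspection.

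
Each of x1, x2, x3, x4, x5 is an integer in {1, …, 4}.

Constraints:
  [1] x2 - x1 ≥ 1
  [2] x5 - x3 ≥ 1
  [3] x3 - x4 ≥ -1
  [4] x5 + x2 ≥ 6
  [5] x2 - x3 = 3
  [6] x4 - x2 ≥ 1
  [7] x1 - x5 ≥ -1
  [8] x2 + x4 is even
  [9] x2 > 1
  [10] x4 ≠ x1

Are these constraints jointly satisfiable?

Unsatisfiable

Constraints 1, 2, 3, 6, and 7 give x1 − x5 ≥ -1, x5 − x3 ≥ 1, x3 − x4 ≥ -1, x4 − x2 ≥ 1, x2 − x1 ≥ 1.
Adding all 5 inequalities: the left sides telescope to 0, and the right sides sum to (-1) + 1 + (-1) + 1 + 1 = 1. So 0 ≥ 1, which is false.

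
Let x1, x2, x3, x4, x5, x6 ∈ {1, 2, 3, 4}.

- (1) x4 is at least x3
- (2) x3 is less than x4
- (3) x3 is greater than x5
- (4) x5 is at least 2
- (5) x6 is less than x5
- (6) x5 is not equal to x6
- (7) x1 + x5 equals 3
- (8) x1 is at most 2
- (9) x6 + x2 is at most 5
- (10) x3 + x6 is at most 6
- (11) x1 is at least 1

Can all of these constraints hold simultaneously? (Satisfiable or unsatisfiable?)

Satisfiable

The assignment x1 = 1, x2 = 1, x3 = 3, x4 = 4, x5 = 2, x6 = 1 works:
  constraint 7 holds since x1 + x5 = 3.
  constraint 9 holds since x6 + x2 = 2.
  constraint 10 holds since x3 + x6 = 4.
The rest check out directly.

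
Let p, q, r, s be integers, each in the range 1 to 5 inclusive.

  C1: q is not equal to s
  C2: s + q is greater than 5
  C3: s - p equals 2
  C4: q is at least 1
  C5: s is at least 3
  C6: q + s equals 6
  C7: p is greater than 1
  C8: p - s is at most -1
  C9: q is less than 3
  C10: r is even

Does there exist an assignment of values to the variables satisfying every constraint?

The assignment p = 2, q = 2, r = 2, s = 4 works:
  constraint 2 holds since s + q = 6.
  constraint 3 holds since s - p = 2.
  constraint 6 holds since q + s = 6.
The rest check out directly.

Satisfiable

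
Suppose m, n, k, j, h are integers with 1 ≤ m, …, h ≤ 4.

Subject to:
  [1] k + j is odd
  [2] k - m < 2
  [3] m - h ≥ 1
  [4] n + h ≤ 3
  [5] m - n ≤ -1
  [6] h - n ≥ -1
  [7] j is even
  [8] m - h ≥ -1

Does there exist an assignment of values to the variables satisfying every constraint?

Constraints 3, 5, and 6 give m − h ≥ 1, h − n ≥ -1, n − m ≥ 1.
Adding all 3 inequalities: the left sides telescope to 0, and the right sides sum to 1 + (-1) + 1 = 1. So 0 ≥ 1, which is false.

Unsatisfiable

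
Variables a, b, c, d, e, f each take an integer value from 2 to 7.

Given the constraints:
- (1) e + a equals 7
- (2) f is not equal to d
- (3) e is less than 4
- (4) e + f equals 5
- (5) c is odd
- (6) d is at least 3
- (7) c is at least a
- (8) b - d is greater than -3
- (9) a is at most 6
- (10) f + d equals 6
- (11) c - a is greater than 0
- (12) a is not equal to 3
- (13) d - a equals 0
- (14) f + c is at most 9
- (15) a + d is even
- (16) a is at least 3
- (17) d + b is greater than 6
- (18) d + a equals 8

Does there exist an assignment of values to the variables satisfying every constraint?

Setting (a, b, c, d, e, f) = (4, 4, 7, 4, 3, 2) satisfies everything: constraint 1: e + a = 7; constraint 4: e + f = 5; constraint 8: b - d = 0, and the others follow.

Satisfiable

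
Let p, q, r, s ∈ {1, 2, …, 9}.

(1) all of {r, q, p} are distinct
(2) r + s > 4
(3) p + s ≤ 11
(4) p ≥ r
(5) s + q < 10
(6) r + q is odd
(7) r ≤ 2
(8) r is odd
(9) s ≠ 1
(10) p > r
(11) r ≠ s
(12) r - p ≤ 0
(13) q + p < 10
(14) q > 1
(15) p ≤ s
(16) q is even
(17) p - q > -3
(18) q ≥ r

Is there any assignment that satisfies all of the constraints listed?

Satisfiable

The assignment p = 3, q = 4, r = 1, s = 5 works:
  constraint 2 holds since r + s = 6.
  constraint 3 holds since p + s = 8.
  constraint 5 holds since s + q = 9.
The rest check out directly.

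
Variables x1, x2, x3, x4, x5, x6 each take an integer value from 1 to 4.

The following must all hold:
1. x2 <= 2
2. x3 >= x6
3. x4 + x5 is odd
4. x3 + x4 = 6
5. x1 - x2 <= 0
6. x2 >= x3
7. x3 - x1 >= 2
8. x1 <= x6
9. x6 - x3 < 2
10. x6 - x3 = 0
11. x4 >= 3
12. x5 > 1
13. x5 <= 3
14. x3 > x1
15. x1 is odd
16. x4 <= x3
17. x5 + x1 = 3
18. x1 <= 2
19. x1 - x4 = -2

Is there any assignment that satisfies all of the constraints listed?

Unsatisfiable

From constraints 11 and 16: x3 ≥ x4 and x4 ≥ 3, so x3 ≥ 3. From constraints 1 and 6: x3 ≤ x2 and x2 ≤ 2, so x3 ≤ 2. But 2 < 3, so no value of x3 works.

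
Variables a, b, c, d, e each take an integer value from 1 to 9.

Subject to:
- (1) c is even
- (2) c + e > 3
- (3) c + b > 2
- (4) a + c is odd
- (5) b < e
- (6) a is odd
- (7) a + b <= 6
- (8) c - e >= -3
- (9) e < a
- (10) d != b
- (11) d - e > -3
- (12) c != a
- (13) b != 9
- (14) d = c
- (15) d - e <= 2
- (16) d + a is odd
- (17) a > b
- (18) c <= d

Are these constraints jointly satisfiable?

Satisfiable

Setting (a, b, c, d, e) = (5, 1, 2, 2, 3) satisfies everything: constraint 2: c + e = 5; constraint 3: c + b = 3, and the others follow.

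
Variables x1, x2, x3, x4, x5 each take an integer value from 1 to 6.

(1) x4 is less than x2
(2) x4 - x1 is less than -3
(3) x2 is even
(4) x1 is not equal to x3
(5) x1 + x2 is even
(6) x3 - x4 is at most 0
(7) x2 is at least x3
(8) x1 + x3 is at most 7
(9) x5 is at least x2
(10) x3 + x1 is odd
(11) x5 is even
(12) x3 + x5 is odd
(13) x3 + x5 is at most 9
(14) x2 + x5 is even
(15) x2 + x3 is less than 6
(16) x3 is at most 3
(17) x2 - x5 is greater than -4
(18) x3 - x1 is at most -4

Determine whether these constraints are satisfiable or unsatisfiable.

Take x1 = 6, x2 = 4, x3 = 1, x4 = 2, x5 = 6. Then constraint 2: x4 - x1 = -4; constraint 6: x3 - x4 = -1, and every other listed constraint is also met.

Satisfiable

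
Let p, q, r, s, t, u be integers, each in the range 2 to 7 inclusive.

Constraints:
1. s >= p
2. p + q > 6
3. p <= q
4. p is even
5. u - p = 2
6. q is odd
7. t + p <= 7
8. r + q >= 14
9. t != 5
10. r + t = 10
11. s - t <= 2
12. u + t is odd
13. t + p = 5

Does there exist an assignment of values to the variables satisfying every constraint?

Try p = 2, q = 7, r = 7, s = 5, t = 3, u = 4.
Check constraint 2: p + q = 9; constraint 5: u - p = 2. The remaining constraints are straightforward to verify.

Satisfiable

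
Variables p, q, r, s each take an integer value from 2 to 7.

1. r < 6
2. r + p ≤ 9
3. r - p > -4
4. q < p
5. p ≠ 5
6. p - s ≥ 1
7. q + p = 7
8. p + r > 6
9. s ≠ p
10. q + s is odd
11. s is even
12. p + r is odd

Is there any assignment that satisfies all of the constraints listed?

The assignment p = 4, q = 3, r = 3, s = 2 works:
  constraint 2 holds since r + p = 7.
  constraint 3 holds since r - p = -1.
  constraint 6 holds since p - s = 2.
The rest check out directly.

Satisfiable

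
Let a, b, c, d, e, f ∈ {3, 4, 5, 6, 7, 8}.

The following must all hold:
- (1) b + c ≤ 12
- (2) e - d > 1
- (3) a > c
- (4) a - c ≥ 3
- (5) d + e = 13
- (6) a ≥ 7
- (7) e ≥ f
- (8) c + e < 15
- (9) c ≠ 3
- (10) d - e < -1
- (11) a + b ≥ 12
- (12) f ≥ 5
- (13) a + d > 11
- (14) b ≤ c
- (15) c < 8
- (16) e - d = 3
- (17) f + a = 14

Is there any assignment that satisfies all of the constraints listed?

Satisfiable

Try a = 8, b = 5, c = 5, d = 5, e = 8, f = 6.
Check constraint 1: b + c = 10; constraint 2: e - d = 3. The remaining constraints are straightforward to verify.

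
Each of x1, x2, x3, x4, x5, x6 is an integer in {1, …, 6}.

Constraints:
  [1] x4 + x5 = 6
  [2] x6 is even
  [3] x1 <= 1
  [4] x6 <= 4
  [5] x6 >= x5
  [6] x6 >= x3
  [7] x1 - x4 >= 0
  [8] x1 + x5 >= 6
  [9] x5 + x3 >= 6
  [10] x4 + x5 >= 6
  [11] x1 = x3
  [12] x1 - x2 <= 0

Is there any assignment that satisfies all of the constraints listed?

From constraint 3: x1 ≤ 1. From constraints 4 and 5: x5 ≤ x6 ≤ 4. Hence x1 + x5 ≤ 5. But constraint 8 requires x1 + x5 ≥ 6, and 6 > 5. Contradiction.

Unsatisfiable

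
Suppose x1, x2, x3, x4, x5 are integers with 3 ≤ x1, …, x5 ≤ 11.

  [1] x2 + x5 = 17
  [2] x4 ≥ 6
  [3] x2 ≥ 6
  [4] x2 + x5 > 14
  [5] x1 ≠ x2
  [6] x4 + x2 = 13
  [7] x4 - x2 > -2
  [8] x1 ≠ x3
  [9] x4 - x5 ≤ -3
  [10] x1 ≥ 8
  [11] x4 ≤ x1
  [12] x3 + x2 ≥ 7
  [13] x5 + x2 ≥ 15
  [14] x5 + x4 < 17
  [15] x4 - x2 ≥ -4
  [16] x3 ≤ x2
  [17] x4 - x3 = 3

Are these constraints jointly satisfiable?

The assignment x1 = 10, x2 = 7, x3 = 3, x4 = 6, x5 = 10 works:
  constraint 1 holds since x2 + x5 = 17.
  constraint 4 holds since x2 + x5 = 17.
  constraint 6 holds since x4 + x2 = 13.
The rest check out directly.

Satisfiable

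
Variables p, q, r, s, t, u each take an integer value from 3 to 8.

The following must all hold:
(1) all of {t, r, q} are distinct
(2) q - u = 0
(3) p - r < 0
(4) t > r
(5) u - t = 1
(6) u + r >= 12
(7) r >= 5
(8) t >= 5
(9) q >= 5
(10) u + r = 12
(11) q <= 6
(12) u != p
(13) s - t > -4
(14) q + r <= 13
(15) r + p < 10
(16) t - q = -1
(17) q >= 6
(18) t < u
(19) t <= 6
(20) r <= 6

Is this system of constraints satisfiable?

Unsatisfiable

Constraints 7, 8, 9, 11, 19, and 20 confine each of t, r, q to the 2 values {5, 6}.
Constraint 1 requires all 3 of them to be distinct, but only 2 values are available — impossible by the pigeonhole principle.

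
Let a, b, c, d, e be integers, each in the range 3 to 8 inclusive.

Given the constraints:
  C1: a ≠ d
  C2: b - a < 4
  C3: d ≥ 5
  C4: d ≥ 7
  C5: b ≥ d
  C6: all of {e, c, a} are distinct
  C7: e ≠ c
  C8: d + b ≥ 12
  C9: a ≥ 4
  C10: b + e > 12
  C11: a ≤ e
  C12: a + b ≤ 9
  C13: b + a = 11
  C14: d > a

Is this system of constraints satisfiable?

From constraint 9: a ≥ 4. From constraints 4 and 5: b ≥ d ≥ 7. Hence a + b ≥ 11. But constraint 12 requires a + b ≤ 9, and 9 < 11. Contradiction.

Unsatisfiable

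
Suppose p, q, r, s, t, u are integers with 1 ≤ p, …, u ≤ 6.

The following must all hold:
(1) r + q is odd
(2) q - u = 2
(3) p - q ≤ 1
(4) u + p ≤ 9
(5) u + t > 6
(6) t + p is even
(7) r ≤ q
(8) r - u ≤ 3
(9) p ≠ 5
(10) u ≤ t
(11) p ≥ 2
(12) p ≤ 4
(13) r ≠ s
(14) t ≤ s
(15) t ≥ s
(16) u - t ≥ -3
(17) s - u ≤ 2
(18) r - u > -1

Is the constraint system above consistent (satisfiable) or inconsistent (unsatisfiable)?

Take p = 4, q = 6, r = 5, s = 4, t = 4, u = 4. Then constraint 2: q - u = 2; constraint 3: p - q = -2; constraint 4: u + p = 8, and every other listed constraint is also met.

Satisfiable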